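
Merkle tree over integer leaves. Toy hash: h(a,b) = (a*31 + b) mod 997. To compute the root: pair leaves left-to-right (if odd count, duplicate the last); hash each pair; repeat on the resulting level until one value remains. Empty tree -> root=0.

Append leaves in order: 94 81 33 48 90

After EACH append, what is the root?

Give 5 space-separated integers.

Answer: 94 4 183 198 592

Derivation:
After append 94 (leaves=[94]):
  L0: [94]
  root=94
After append 81 (leaves=[94, 81]):
  L0: [94, 81]
  L1: h(94,81)=(94*31+81)%997=4 -> [4]
  root=4
After append 33 (leaves=[94, 81, 33]):
  L0: [94, 81, 33]
  L1: h(94,81)=(94*31+81)%997=4 h(33,33)=(33*31+33)%997=59 -> [4, 59]
  L2: h(4,59)=(4*31+59)%997=183 -> [183]
  root=183
After append 48 (leaves=[94, 81, 33, 48]):
  L0: [94, 81, 33, 48]
  L1: h(94,81)=(94*31+81)%997=4 h(33,48)=(33*31+48)%997=74 -> [4, 74]
  L2: h(4,74)=(4*31+74)%997=198 -> [198]
  root=198
After append 90 (leaves=[94, 81, 33, 48, 90]):
  L0: [94, 81, 33, 48, 90]
  L1: h(94,81)=(94*31+81)%997=4 h(33,48)=(33*31+48)%997=74 h(90,90)=(90*31+90)%997=886 -> [4, 74, 886]
  L2: h(4,74)=(4*31+74)%997=198 h(886,886)=(886*31+886)%997=436 -> [198, 436]
  L3: h(198,436)=(198*31+436)%997=592 -> [592]
  root=592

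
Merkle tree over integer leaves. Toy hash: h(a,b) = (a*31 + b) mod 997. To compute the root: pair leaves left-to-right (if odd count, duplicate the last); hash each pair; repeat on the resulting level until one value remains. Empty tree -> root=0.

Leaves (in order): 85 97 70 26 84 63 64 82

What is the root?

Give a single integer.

Answer: 629

Derivation:
L0: [85, 97, 70, 26, 84, 63, 64, 82]
L1: h(85,97)=(85*31+97)%997=738 h(70,26)=(70*31+26)%997=202 h(84,63)=(84*31+63)%997=673 h(64,82)=(64*31+82)%997=72 -> [738, 202, 673, 72]
L2: h(738,202)=(738*31+202)%997=149 h(673,72)=(673*31+72)%997=995 -> [149, 995]
L3: h(149,995)=(149*31+995)%997=629 -> [629]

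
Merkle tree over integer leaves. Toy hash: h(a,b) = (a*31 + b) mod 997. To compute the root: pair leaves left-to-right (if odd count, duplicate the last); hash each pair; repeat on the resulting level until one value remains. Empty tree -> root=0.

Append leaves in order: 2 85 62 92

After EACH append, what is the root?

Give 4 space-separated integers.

Answer: 2 147 559 589

Derivation:
After append 2 (leaves=[2]):
  L0: [2]
  root=2
After append 85 (leaves=[2, 85]):
  L0: [2, 85]
  L1: h(2,85)=(2*31+85)%997=147 -> [147]
  root=147
After append 62 (leaves=[2, 85, 62]):
  L0: [2, 85, 62]
  L1: h(2,85)=(2*31+85)%997=147 h(62,62)=(62*31+62)%997=987 -> [147, 987]
  L2: h(147,987)=(147*31+987)%997=559 -> [559]
  root=559
After append 92 (leaves=[2, 85, 62, 92]):
  L0: [2, 85, 62, 92]
  L1: h(2,85)=(2*31+85)%997=147 h(62,92)=(62*31+92)%997=20 -> [147, 20]
  L2: h(147,20)=(147*31+20)%997=589 -> [589]
  root=589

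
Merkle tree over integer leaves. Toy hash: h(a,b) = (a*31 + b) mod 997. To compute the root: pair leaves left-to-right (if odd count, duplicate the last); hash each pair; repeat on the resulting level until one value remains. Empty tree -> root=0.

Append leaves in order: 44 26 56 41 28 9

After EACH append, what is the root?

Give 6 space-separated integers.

Answer: 44 393 17 2 818 210

Derivation:
After append 44 (leaves=[44]):
  L0: [44]
  root=44
After append 26 (leaves=[44, 26]):
  L0: [44, 26]
  L1: h(44,26)=(44*31+26)%997=393 -> [393]
  root=393
After append 56 (leaves=[44, 26, 56]):
  L0: [44, 26, 56]
  L1: h(44,26)=(44*31+26)%997=393 h(56,56)=(56*31+56)%997=795 -> [393, 795]
  L2: h(393,795)=(393*31+795)%997=17 -> [17]
  root=17
After append 41 (leaves=[44, 26, 56, 41]):
  L0: [44, 26, 56, 41]
  L1: h(44,26)=(44*31+26)%997=393 h(56,41)=(56*31+41)%997=780 -> [393, 780]
  L2: h(393,780)=(393*31+780)%997=2 -> [2]
  root=2
After append 28 (leaves=[44, 26, 56, 41, 28]):
  L0: [44, 26, 56, 41, 28]
  L1: h(44,26)=(44*31+26)%997=393 h(56,41)=(56*31+41)%997=780 h(28,28)=(28*31+28)%997=896 -> [393, 780, 896]
  L2: h(393,780)=(393*31+780)%997=2 h(896,896)=(896*31+896)%997=756 -> [2, 756]
  L3: h(2,756)=(2*31+756)%997=818 -> [818]
  root=818
After append 9 (leaves=[44, 26, 56, 41, 28, 9]):
  L0: [44, 26, 56, 41, 28, 9]
  L1: h(44,26)=(44*31+26)%997=393 h(56,41)=(56*31+41)%997=780 h(28,9)=(28*31+9)%997=877 -> [393, 780, 877]
  L2: h(393,780)=(393*31+780)%997=2 h(877,877)=(877*31+877)%997=148 -> [2, 148]
  L3: h(2,148)=(2*31+148)%997=210 -> [210]
  root=210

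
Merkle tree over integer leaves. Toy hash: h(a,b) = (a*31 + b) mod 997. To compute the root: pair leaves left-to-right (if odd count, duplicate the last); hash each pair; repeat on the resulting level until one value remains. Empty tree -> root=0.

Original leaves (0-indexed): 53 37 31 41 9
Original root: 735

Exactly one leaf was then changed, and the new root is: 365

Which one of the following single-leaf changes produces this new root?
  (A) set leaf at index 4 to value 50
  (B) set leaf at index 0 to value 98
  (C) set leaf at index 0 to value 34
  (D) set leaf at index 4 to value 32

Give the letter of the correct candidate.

Answer: B

Derivation:
Original leaves: [53, 37, 31, 41, 9]
Target new root: 365
Try each candidate change and compute the resulting root:
Candidate A: set leaf[4] = 50 -> leaves = [53, 37, 31, 41, 50]
  L0: [53, 37, 31, 41, 50]
  L1: h(53,37)=(53*31+37)%997=683 h(31,41)=(31*31+41)%997=5 h(50,50)=(50*31+50)%997=603 -> [683, 5, 603]
  L2: h(683,5)=(683*31+5)%997=241 h(603,603)=(603*31+603)%997=353 -> [241, 353]
  L3: h(241,353)=(241*31+353)%997=845 -> [845]
  root = 845 != target 365
Candidate B: set leaf[0] = 98 -> leaves = [98, 37, 31, 41, 9]
  L0: [98, 37, 31, 41, 9]
  L1: h(98,37)=(98*31+37)%997=84 h(31,41)=(31*31+41)%997=5 h(9,9)=(9*31+9)%997=288 -> [84, 5, 288]
  L2: h(84,5)=(84*31+5)%997=615 h(288,288)=(288*31+288)%997=243 -> [615, 243]
  L3: h(615,243)=(615*31+243)%997=365 -> [365]
  root = 365 == target 365  ** MATCH **
Candidate C: set leaf[0] = 34 -> leaves = [34, 37, 31, 41, 9]
  L0: [34, 37, 31, 41, 9]
  L1: h(34,37)=(34*31+37)%997=94 h(31,41)=(31*31+41)%997=5 h(9,9)=(9*31+9)%997=288 -> [94, 5, 288]
  L2: h(94,5)=(94*31+5)%997=925 h(288,288)=(288*31+288)%997=243 -> [925, 243]
  L3: h(925,243)=(925*31+243)%997=5 -> [5]
  root = 5 != target 365
Candidate D: set leaf[4] = 32 -> leaves = [53, 37, 31, 41, 32]
  L0: [53, 37, 31, 41, 32]
  L1: h(53,37)=(53*31+37)%997=683 h(31,41)=(31*31+41)%997=5 h(32,32)=(32*31+32)%997=27 -> [683, 5, 27]
  L2: h(683,5)=(683*31+5)%997=241 h(27,27)=(27*31+27)%997=864 -> [241, 864]
  L3: h(241,864)=(241*31+864)%997=359 -> [359]
  root = 359 != target 365
Candidate B produces the target root.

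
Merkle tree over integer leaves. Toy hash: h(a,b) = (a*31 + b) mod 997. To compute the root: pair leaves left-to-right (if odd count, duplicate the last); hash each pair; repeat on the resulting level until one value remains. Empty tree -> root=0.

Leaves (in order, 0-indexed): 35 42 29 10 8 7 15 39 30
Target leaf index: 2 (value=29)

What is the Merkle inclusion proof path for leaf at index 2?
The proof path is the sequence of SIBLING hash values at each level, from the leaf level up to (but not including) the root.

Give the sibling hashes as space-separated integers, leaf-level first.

L0 (leaves): [35, 42, 29, 10, 8, 7, 15, 39, 30], target index=2
L1: h(35,42)=(35*31+42)%997=130 [pair 0] h(29,10)=(29*31+10)%997=909 [pair 1] h(8,7)=(8*31+7)%997=255 [pair 2] h(15,39)=(15*31+39)%997=504 [pair 3] h(30,30)=(30*31+30)%997=960 [pair 4] -> [130, 909, 255, 504, 960]
  Sibling for proof at L0: 10
L2: h(130,909)=(130*31+909)%997=951 [pair 0] h(255,504)=(255*31+504)%997=433 [pair 1] h(960,960)=(960*31+960)%997=810 [pair 2] -> [951, 433, 810]
  Sibling for proof at L1: 130
L3: h(951,433)=(951*31+433)%997=4 [pair 0] h(810,810)=(810*31+810)%997=995 [pair 1] -> [4, 995]
  Sibling for proof at L2: 433
L4: h(4,995)=(4*31+995)%997=122 [pair 0] -> [122]
  Sibling for proof at L3: 995
Root: 122
Proof path (sibling hashes from leaf to root): [10, 130, 433, 995]

Answer: 10 130 433 995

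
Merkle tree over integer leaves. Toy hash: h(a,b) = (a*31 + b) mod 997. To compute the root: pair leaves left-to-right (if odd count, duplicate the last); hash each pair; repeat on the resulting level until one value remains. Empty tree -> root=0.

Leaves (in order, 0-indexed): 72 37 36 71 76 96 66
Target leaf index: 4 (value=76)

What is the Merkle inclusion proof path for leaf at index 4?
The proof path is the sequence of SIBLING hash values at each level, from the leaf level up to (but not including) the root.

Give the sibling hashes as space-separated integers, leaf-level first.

L0 (leaves): [72, 37, 36, 71, 76, 96, 66], target index=4
L1: h(72,37)=(72*31+37)%997=275 [pair 0] h(36,71)=(36*31+71)%997=190 [pair 1] h(76,96)=(76*31+96)%997=458 [pair 2] h(66,66)=(66*31+66)%997=118 [pair 3] -> [275, 190, 458, 118]
  Sibling for proof at L0: 96
L2: h(275,190)=(275*31+190)%997=739 [pair 0] h(458,118)=(458*31+118)%997=358 [pair 1] -> [739, 358]
  Sibling for proof at L1: 118
L3: h(739,358)=(739*31+358)%997=336 [pair 0] -> [336]
  Sibling for proof at L2: 739
Root: 336
Proof path (sibling hashes from leaf to root): [96, 118, 739]

Answer: 96 118 739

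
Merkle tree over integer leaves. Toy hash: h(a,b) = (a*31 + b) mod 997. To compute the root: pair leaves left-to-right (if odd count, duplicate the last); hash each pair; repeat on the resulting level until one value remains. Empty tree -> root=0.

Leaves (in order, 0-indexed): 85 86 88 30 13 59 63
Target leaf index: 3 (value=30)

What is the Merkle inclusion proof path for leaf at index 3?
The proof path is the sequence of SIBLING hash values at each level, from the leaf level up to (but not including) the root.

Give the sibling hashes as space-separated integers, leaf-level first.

Answer: 88 727 386

Derivation:
L0 (leaves): [85, 86, 88, 30, 13, 59, 63], target index=3
L1: h(85,86)=(85*31+86)%997=727 [pair 0] h(88,30)=(88*31+30)%997=764 [pair 1] h(13,59)=(13*31+59)%997=462 [pair 2] h(63,63)=(63*31+63)%997=22 [pair 3] -> [727, 764, 462, 22]
  Sibling for proof at L0: 88
L2: h(727,764)=(727*31+764)%997=370 [pair 0] h(462,22)=(462*31+22)%997=386 [pair 1] -> [370, 386]
  Sibling for proof at L1: 727
L3: h(370,386)=(370*31+386)%997=889 [pair 0] -> [889]
  Sibling for proof at L2: 386
Root: 889
Proof path (sibling hashes from leaf to root): [88, 727, 386]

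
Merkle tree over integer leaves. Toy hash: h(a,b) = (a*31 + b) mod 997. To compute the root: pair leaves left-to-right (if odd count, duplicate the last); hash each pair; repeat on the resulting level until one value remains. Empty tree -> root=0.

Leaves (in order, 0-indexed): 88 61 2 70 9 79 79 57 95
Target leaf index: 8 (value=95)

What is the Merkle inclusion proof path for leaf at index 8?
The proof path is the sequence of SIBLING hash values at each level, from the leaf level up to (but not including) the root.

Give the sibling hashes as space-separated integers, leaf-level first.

Answer: 95 49 571 43

Derivation:
L0 (leaves): [88, 61, 2, 70, 9, 79, 79, 57, 95], target index=8
L1: h(88,61)=(88*31+61)%997=795 [pair 0] h(2,70)=(2*31+70)%997=132 [pair 1] h(9,79)=(9*31+79)%997=358 [pair 2] h(79,57)=(79*31+57)%997=512 [pair 3] h(95,95)=(95*31+95)%997=49 [pair 4] -> [795, 132, 358, 512, 49]
  Sibling for proof at L0: 95
L2: h(795,132)=(795*31+132)%997=849 [pair 0] h(358,512)=(358*31+512)%997=643 [pair 1] h(49,49)=(49*31+49)%997=571 [pair 2] -> [849, 643, 571]
  Sibling for proof at L1: 49
L3: h(849,643)=(849*31+643)%997=43 [pair 0] h(571,571)=(571*31+571)%997=326 [pair 1] -> [43, 326]
  Sibling for proof at L2: 571
L4: h(43,326)=(43*31+326)%997=662 [pair 0] -> [662]
  Sibling for proof at L3: 43
Root: 662
Proof path (sibling hashes from leaf to root): [95, 49, 571, 43]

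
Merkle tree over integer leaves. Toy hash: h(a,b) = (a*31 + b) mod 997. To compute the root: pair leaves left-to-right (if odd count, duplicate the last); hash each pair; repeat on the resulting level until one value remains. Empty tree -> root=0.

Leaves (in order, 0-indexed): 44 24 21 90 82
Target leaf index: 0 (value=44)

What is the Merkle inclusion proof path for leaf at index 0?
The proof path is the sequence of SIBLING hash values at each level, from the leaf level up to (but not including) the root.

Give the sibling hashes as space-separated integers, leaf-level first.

L0 (leaves): [44, 24, 21, 90, 82], target index=0
L1: h(44,24)=(44*31+24)%997=391 [pair 0] h(21,90)=(21*31+90)%997=741 [pair 1] h(82,82)=(82*31+82)%997=630 [pair 2] -> [391, 741, 630]
  Sibling for proof at L0: 24
L2: h(391,741)=(391*31+741)%997=898 [pair 0] h(630,630)=(630*31+630)%997=220 [pair 1] -> [898, 220]
  Sibling for proof at L1: 741
L3: h(898,220)=(898*31+220)%997=142 [pair 0] -> [142]
  Sibling for proof at L2: 220
Root: 142
Proof path (sibling hashes from leaf to root): [24, 741, 220]

Answer: 24 741 220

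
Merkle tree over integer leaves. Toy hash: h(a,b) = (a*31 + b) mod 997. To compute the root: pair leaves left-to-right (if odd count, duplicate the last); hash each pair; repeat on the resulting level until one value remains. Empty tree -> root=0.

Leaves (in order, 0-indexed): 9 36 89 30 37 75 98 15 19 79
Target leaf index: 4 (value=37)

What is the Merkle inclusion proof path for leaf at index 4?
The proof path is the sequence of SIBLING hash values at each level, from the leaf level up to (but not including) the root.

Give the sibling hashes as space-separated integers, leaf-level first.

L0 (leaves): [9, 36, 89, 30, 37, 75, 98, 15, 19, 79], target index=4
L1: h(9,36)=(9*31+36)%997=315 [pair 0] h(89,30)=(89*31+30)%997=795 [pair 1] h(37,75)=(37*31+75)%997=225 [pair 2] h(98,15)=(98*31+15)%997=62 [pair 3] h(19,79)=(19*31+79)%997=668 [pair 4] -> [315, 795, 225, 62, 668]
  Sibling for proof at L0: 75
L2: h(315,795)=(315*31+795)%997=590 [pair 0] h(225,62)=(225*31+62)%997=58 [pair 1] h(668,668)=(668*31+668)%997=439 [pair 2] -> [590, 58, 439]
  Sibling for proof at L1: 62
L3: h(590,58)=(590*31+58)%997=402 [pair 0] h(439,439)=(439*31+439)%997=90 [pair 1] -> [402, 90]
  Sibling for proof at L2: 590
L4: h(402,90)=(402*31+90)%997=588 [pair 0] -> [588]
  Sibling for proof at L3: 90
Root: 588
Proof path (sibling hashes from leaf to root): [75, 62, 590, 90]

Answer: 75 62 590 90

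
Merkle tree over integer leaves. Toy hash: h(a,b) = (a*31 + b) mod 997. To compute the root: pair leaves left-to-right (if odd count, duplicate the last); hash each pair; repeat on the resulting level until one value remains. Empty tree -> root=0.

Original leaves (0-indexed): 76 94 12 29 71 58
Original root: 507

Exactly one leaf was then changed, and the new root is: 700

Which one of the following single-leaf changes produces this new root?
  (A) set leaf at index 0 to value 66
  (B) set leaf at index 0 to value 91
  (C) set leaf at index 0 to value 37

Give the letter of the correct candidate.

Answer: A

Derivation:
Original leaves: [76, 94, 12, 29, 71, 58]
Target new root: 700
Try each candidate change and compute the resulting root:
Candidate A: set leaf[0] = 66 -> leaves = [66, 94, 12, 29, 71, 58]
  L0: [66, 94, 12, 29, 71, 58]
  L1: h(66,94)=(66*31+94)%997=146 h(12,29)=(12*31+29)%997=401 h(71,58)=(71*31+58)%997=265 -> [146, 401, 265]
  L2: h(146,401)=(146*31+401)%997=939 h(265,265)=(265*31+265)%997=504 -> [939, 504]
  L3: h(939,504)=(939*31+504)%997=700 -> [700]
  root = 700 == target 700  ** MATCH **
Candidate B: set leaf[0] = 91 -> leaves = [91, 94, 12, 29, 71, 58]
  L0: [91, 94, 12, 29, 71, 58]
  L1: h(91,94)=(91*31+94)%997=921 h(12,29)=(12*31+29)%997=401 h(71,58)=(71*31+58)%997=265 -> [921, 401, 265]
  L2: h(921,401)=(921*31+401)%997=39 h(265,265)=(265*31+265)%997=504 -> [39, 504]
  L3: h(39,504)=(39*31+504)%997=716 -> [716]
  root = 716 != target 700
Candidate C: set leaf[0] = 37 -> leaves = [37, 94, 12, 29, 71, 58]
  L0: [37, 94, 12, 29, 71, 58]
  L1: h(37,94)=(37*31+94)%997=244 h(12,29)=(12*31+29)%997=401 h(71,58)=(71*31+58)%997=265 -> [244, 401, 265]
  L2: h(244,401)=(244*31+401)%997=986 h(265,265)=(265*31+265)%997=504 -> [986, 504]
  L3: h(986,504)=(986*31+504)%997=163 -> [163]
  root = 163 != target 700
Candidate A produces the target root.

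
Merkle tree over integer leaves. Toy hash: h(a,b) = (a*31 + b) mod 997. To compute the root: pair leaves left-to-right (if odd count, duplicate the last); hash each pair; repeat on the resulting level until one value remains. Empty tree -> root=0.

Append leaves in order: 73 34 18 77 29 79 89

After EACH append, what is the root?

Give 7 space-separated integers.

After append 73 (leaves=[73]):
  L0: [73]
  root=73
After append 34 (leaves=[73, 34]):
  L0: [73, 34]
  L1: h(73,34)=(73*31+34)%997=303 -> [303]
  root=303
After append 18 (leaves=[73, 34, 18]):
  L0: [73, 34, 18]
  L1: h(73,34)=(73*31+34)%997=303 h(18,18)=(18*31+18)%997=576 -> [303, 576]
  L2: h(303,576)=(303*31+576)%997=996 -> [996]
  root=996
After append 77 (leaves=[73, 34, 18, 77]):
  L0: [73, 34, 18, 77]
  L1: h(73,34)=(73*31+34)%997=303 h(18,77)=(18*31+77)%997=635 -> [303, 635]
  L2: h(303,635)=(303*31+635)%997=58 -> [58]
  root=58
After append 29 (leaves=[73, 34, 18, 77, 29]):
  L0: [73, 34, 18, 77, 29]
  L1: h(73,34)=(73*31+34)%997=303 h(18,77)=(18*31+77)%997=635 h(29,29)=(29*31+29)%997=928 -> [303, 635, 928]
  L2: h(303,635)=(303*31+635)%997=58 h(928,928)=(928*31+928)%997=783 -> [58, 783]
  L3: h(58,783)=(58*31+783)%997=587 -> [587]
  root=587
After append 79 (leaves=[73, 34, 18, 77, 29, 79]):
  L0: [73, 34, 18, 77, 29, 79]
  L1: h(73,34)=(73*31+34)%997=303 h(18,77)=(18*31+77)%997=635 h(29,79)=(29*31+79)%997=978 -> [303, 635, 978]
  L2: h(303,635)=(303*31+635)%997=58 h(978,978)=(978*31+978)%997=389 -> [58, 389]
  L3: h(58,389)=(58*31+389)%997=193 -> [193]
  root=193
After append 89 (leaves=[73, 34, 18, 77, 29, 79, 89]):
  L0: [73, 34, 18, 77, 29, 79, 89]
  L1: h(73,34)=(73*31+34)%997=303 h(18,77)=(18*31+77)%997=635 h(29,79)=(29*31+79)%997=978 h(89,89)=(89*31+89)%997=854 -> [303, 635, 978, 854]
  L2: h(303,635)=(303*31+635)%997=58 h(978,854)=(978*31+854)%997=265 -> [58, 265]
  L3: h(58,265)=(58*31+265)%997=69 -> [69]
  root=69

Answer: 73 303 996 58 587 193 69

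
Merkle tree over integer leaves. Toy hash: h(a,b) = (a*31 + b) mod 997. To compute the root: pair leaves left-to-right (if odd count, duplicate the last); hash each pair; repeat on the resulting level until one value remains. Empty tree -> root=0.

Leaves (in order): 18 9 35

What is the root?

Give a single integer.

L0: [18, 9, 35]
L1: h(18,9)=(18*31+9)%997=567 h(35,35)=(35*31+35)%997=123 -> [567, 123]
L2: h(567,123)=(567*31+123)%997=751 -> [751]

Answer: 751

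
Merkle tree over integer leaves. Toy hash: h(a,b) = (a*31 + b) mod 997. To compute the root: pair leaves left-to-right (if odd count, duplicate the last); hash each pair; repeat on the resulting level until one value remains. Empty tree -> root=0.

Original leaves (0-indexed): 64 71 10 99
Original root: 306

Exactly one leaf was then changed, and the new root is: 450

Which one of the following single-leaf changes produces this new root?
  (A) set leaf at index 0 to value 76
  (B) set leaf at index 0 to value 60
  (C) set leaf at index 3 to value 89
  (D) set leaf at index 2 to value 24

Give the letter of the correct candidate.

Answer: B

Derivation:
Original leaves: [64, 71, 10, 99]
Target new root: 450
Try each candidate change and compute the resulting root:
Candidate A: set leaf[0] = 76 -> leaves = [76, 71, 10, 99]
  L0: [76, 71, 10, 99]
  L1: h(76,71)=(76*31+71)%997=433 h(10,99)=(10*31+99)%997=409 -> [433, 409]
  L2: h(433,409)=(433*31+409)%997=871 -> [871]
  root = 871 != target 450
Candidate B: set leaf[0] = 60 -> leaves = [60, 71, 10, 99]
  L0: [60, 71, 10, 99]
  L1: h(60,71)=(60*31+71)%997=934 h(10,99)=(10*31+99)%997=409 -> [934, 409]
  L2: h(934,409)=(934*31+409)%997=450 -> [450]
  root = 450 == target 450  ** MATCH **
Candidate C: set leaf[3] = 89 -> leaves = [64, 71, 10, 89]
  L0: [64, 71, 10, 89]
  L1: h(64,71)=(64*31+71)%997=61 h(10,89)=(10*31+89)%997=399 -> [61, 399]
  L2: h(61,399)=(61*31+399)%997=296 -> [296]
  root = 296 != target 450
Candidate D: set leaf[2] = 24 -> leaves = [64, 71, 24, 99]
  L0: [64, 71, 24, 99]
  L1: h(64,71)=(64*31+71)%997=61 h(24,99)=(24*31+99)%997=843 -> [61, 843]
  L2: h(61,843)=(61*31+843)%997=740 -> [740]
  root = 740 != target 450
Candidate B produces the target root.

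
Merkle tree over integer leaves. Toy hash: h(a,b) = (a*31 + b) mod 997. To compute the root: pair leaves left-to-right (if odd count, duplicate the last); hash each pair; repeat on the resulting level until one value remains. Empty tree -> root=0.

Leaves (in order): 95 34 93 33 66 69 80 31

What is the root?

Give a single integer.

L0: [95, 34, 93, 33, 66, 69, 80, 31]
L1: h(95,34)=(95*31+34)%997=985 h(93,33)=(93*31+33)%997=922 h(66,69)=(66*31+69)%997=121 h(80,31)=(80*31+31)%997=517 -> [985, 922, 121, 517]
L2: h(985,922)=(985*31+922)%997=550 h(121,517)=(121*31+517)%997=280 -> [550, 280]
L3: h(550,280)=(550*31+280)%997=381 -> [381]

Answer: 381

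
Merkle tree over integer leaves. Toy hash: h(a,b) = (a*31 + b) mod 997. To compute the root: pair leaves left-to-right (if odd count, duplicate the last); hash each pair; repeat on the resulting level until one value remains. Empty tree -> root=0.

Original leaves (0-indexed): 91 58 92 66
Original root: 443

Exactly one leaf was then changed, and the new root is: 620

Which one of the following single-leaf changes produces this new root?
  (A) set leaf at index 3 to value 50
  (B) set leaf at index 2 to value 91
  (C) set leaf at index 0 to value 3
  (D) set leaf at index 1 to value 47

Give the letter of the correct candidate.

Answer: C

Derivation:
Original leaves: [91, 58, 92, 66]
Target new root: 620
Try each candidate change and compute the resulting root:
Candidate A: set leaf[3] = 50 -> leaves = [91, 58, 92, 50]
  L0: [91, 58, 92, 50]
  L1: h(91,58)=(91*31+58)%997=885 h(92,50)=(92*31+50)%997=908 -> [885, 908]
  L2: h(885,908)=(885*31+908)%997=427 -> [427]
  root = 427 != target 620
Candidate B: set leaf[2] = 91 -> leaves = [91, 58, 91, 66]
  L0: [91, 58, 91, 66]
  L1: h(91,58)=(91*31+58)%997=885 h(91,66)=(91*31+66)%997=893 -> [885, 893]
  L2: h(885,893)=(885*31+893)%997=412 -> [412]
  root = 412 != target 620
Candidate C: set leaf[0] = 3 -> leaves = [3, 58, 92, 66]
  L0: [3, 58, 92, 66]
  L1: h(3,58)=(3*31+58)%997=151 h(92,66)=(92*31+66)%997=924 -> [151, 924]
  L2: h(151,924)=(151*31+924)%997=620 -> [620]
  root = 620 == target 620  ** MATCH **
Candidate D: set leaf[1] = 47 -> leaves = [91, 47, 92, 66]
  L0: [91, 47, 92, 66]
  L1: h(91,47)=(91*31+47)%997=874 h(92,66)=(92*31+66)%997=924 -> [874, 924]
  L2: h(874,924)=(874*31+924)%997=102 -> [102]
  root = 102 != target 620
Candidate C produces the target root.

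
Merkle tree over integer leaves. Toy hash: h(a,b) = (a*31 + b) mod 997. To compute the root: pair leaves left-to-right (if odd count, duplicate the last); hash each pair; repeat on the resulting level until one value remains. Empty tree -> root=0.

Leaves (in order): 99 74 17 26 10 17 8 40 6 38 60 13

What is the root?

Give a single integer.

L0: [99, 74, 17, 26, 10, 17, 8, 40, 6, 38, 60, 13]
L1: h(99,74)=(99*31+74)%997=152 h(17,26)=(17*31+26)%997=553 h(10,17)=(10*31+17)%997=327 h(8,40)=(8*31+40)%997=288 h(6,38)=(6*31+38)%997=224 h(60,13)=(60*31+13)%997=876 -> [152, 553, 327, 288, 224, 876]
L2: h(152,553)=(152*31+553)%997=280 h(327,288)=(327*31+288)%997=455 h(224,876)=(224*31+876)%997=841 -> [280, 455, 841]
L3: h(280,455)=(280*31+455)%997=162 h(841,841)=(841*31+841)%997=990 -> [162, 990]
L4: h(162,990)=(162*31+990)%997=30 -> [30]

Answer: 30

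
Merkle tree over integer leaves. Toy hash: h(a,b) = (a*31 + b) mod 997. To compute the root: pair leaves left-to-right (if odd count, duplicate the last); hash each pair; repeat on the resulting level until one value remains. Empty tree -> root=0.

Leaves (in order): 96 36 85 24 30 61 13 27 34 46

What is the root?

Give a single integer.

Answer: 855

Derivation:
L0: [96, 36, 85, 24, 30, 61, 13, 27, 34, 46]
L1: h(96,36)=(96*31+36)%997=21 h(85,24)=(85*31+24)%997=665 h(30,61)=(30*31+61)%997=991 h(13,27)=(13*31+27)%997=430 h(34,46)=(34*31+46)%997=103 -> [21, 665, 991, 430, 103]
L2: h(21,665)=(21*31+665)%997=319 h(991,430)=(991*31+430)%997=244 h(103,103)=(103*31+103)%997=305 -> [319, 244, 305]
L3: h(319,244)=(319*31+244)%997=163 h(305,305)=(305*31+305)%997=787 -> [163, 787]
L4: h(163,787)=(163*31+787)%997=855 -> [855]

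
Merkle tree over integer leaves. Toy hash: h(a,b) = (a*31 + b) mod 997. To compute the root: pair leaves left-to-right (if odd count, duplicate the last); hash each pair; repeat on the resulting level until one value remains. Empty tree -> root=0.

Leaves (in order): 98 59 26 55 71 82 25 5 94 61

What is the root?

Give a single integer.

Answer: 641

Derivation:
L0: [98, 59, 26, 55, 71, 82, 25, 5, 94, 61]
L1: h(98,59)=(98*31+59)%997=106 h(26,55)=(26*31+55)%997=861 h(71,82)=(71*31+82)%997=289 h(25,5)=(25*31+5)%997=780 h(94,61)=(94*31+61)%997=981 -> [106, 861, 289, 780, 981]
L2: h(106,861)=(106*31+861)%997=159 h(289,780)=(289*31+780)%997=766 h(981,981)=(981*31+981)%997=485 -> [159, 766, 485]
L3: h(159,766)=(159*31+766)%997=710 h(485,485)=(485*31+485)%997=565 -> [710, 565]
L4: h(710,565)=(710*31+565)%997=641 -> [641]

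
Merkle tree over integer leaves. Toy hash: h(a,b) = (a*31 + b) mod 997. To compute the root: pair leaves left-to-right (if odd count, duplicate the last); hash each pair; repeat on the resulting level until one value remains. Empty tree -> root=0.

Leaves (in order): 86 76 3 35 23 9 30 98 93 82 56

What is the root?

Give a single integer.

L0: [86, 76, 3, 35, 23, 9, 30, 98, 93, 82, 56]
L1: h(86,76)=(86*31+76)%997=748 h(3,35)=(3*31+35)%997=128 h(23,9)=(23*31+9)%997=722 h(30,98)=(30*31+98)%997=31 h(93,82)=(93*31+82)%997=971 h(56,56)=(56*31+56)%997=795 -> [748, 128, 722, 31, 971, 795]
L2: h(748,128)=(748*31+128)%997=385 h(722,31)=(722*31+31)%997=479 h(971,795)=(971*31+795)%997=986 -> [385, 479, 986]
L3: h(385,479)=(385*31+479)%997=450 h(986,986)=(986*31+986)%997=645 -> [450, 645]
L4: h(450,645)=(450*31+645)%997=637 -> [637]

Answer: 637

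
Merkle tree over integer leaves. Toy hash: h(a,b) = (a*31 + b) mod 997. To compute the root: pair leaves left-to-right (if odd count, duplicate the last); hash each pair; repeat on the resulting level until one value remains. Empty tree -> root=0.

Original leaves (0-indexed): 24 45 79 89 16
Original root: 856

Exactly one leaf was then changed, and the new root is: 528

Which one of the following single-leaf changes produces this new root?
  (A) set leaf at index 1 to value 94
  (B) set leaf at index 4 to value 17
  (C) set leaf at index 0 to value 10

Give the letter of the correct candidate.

Answer: C

Derivation:
Original leaves: [24, 45, 79, 89, 16]
Target new root: 528
Try each candidate change and compute the resulting root:
Candidate A: set leaf[1] = 94 -> leaves = [24, 94, 79, 89, 16]
  L0: [24, 94, 79, 89, 16]
  L1: h(24,94)=(24*31+94)%997=838 h(79,89)=(79*31+89)%997=544 h(16,16)=(16*31+16)%997=512 -> [838, 544, 512]
  L2: h(838,544)=(838*31+544)%997=600 h(512,512)=(512*31+512)%997=432 -> [600, 432]
  L3: h(600,432)=(600*31+432)%997=89 -> [89]
  root = 89 != target 528
Candidate B: set leaf[4] = 17 -> leaves = [24, 45, 79, 89, 17]
  L0: [24, 45, 79, 89, 17]
  L1: h(24,45)=(24*31+45)%997=789 h(79,89)=(79*31+89)%997=544 h(17,17)=(17*31+17)%997=544 -> [789, 544, 544]
  L2: h(789,544)=(789*31+544)%997=78 h(544,544)=(544*31+544)%997=459 -> [78, 459]
  L3: h(78,459)=(78*31+459)%997=883 -> [883]
  root = 883 != target 528
Candidate C: set leaf[0] = 10 -> leaves = [10, 45, 79, 89, 16]
  L0: [10, 45, 79, 89, 16]
  L1: h(10,45)=(10*31+45)%997=355 h(79,89)=(79*31+89)%997=544 h(16,16)=(16*31+16)%997=512 -> [355, 544, 512]
  L2: h(355,544)=(355*31+544)%997=582 h(512,512)=(512*31+512)%997=432 -> [582, 432]
  L3: h(582,432)=(582*31+432)%997=528 -> [528]
  root = 528 == target 528  ** MATCH **
Candidate C produces the target root.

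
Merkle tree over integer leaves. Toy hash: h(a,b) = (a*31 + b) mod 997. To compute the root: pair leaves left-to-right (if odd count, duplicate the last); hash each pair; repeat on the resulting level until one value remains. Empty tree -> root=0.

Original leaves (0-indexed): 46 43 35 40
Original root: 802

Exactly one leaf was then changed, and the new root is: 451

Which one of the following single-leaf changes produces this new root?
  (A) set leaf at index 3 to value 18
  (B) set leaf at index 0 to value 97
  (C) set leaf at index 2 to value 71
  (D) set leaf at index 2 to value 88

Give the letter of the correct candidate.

Original leaves: [46, 43, 35, 40]
Target new root: 451
Try each candidate change and compute the resulting root:
Candidate A: set leaf[3] = 18 -> leaves = [46, 43, 35, 18]
  L0: [46, 43, 35, 18]
  L1: h(46,43)=(46*31+43)%997=472 h(35,18)=(35*31+18)%997=106 -> [472, 106]
  L2: h(472,106)=(472*31+106)%997=780 -> [780]
  root = 780 != target 451
Candidate B: set leaf[0] = 97 -> leaves = [97, 43, 35, 40]
  L0: [97, 43, 35, 40]
  L1: h(97,43)=(97*31+43)%997=59 h(35,40)=(35*31+40)%997=128 -> [59, 128]
  L2: h(59,128)=(59*31+128)%997=960 -> [960]
  root = 960 != target 451
Candidate C: set leaf[2] = 71 -> leaves = [46, 43, 71, 40]
  L0: [46, 43, 71, 40]
  L1: h(46,43)=(46*31+43)%997=472 h(71,40)=(71*31+40)%997=247 -> [472, 247]
  L2: h(472,247)=(472*31+247)%997=921 -> [921]
  root = 921 != target 451
Candidate D: set leaf[2] = 88 -> leaves = [46, 43, 88, 40]
  L0: [46, 43, 88, 40]
  L1: h(46,43)=(46*31+43)%997=472 h(88,40)=(88*31+40)%997=774 -> [472, 774]
  L2: h(472,774)=(472*31+774)%997=451 -> [451]
  root = 451 == target 451  ** MATCH **
Candidate D produces the target root.

Answer: D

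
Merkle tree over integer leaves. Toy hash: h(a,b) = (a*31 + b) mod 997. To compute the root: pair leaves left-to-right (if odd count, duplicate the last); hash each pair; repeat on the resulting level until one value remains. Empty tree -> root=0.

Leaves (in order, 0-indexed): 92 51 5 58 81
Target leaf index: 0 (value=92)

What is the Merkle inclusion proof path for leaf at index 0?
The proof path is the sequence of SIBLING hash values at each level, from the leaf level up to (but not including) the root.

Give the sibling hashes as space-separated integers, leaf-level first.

Answer: 51 213 193

Derivation:
L0 (leaves): [92, 51, 5, 58, 81], target index=0
L1: h(92,51)=(92*31+51)%997=909 [pair 0] h(5,58)=(5*31+58)%997=213 [pair 1] h(81,81)=(81*31+81)%997=598 [pair 2] -> [909, 213, 598]
  Sibling for proof at L0: 51
L2: h(909,213)=(909*31+213)%997=476 [pair 0] h(598,598)=(598*31+598)%997=193 [pair 1] -> [476, 193]
  Sibling for proof at L1: 213
L3: h(476,193)=(476*31+193)%997=991 [pair 0] -> [991]
  Sibling for proof at L2: 193
Root: 991
Proof path (sibling hashes from leaf to root): [51, 213, 193]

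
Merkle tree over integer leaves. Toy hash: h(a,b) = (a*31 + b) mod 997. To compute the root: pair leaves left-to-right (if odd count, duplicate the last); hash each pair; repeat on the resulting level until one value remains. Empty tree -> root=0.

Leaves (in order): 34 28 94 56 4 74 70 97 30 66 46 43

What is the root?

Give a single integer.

L0: [34, 28, 94, 56, 4, 74, 70, 97, 30, 66, 46, 43]
L1: h(34,28)=(34*31+28)%997=85 h(94,56)=(94*31+56)%997=976 h(4,74)=(4*31+74)%997=198 h(70,97)=(70*31+97)%997=273 h(30,66)=(30*31+66)%997=996 h(46,43)=(46*31+43)%997=472 -> [85, 976, 198, 273, 996, 472]
L2: h(85,976)=(85*31+976)%997=620 h(198,273)=(198*31+273)%997=429 h(996,472)=(996*31+472)%997=441 -> [620, 429, 441]
L3: h(620,429)=(620*31+429)%997=706 h(441,441)=(441*31+441)%997=154 -> [706, 154]
L4: h(706,154)=(706*31+154)%997=106 -> [106]

Answer: 106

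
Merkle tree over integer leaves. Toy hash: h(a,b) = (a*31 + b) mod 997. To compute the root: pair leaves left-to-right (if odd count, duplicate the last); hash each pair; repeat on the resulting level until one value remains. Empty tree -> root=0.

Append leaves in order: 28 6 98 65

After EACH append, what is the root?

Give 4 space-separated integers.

Answer: 28 874 320 287

Derivation:
After append 28 (leaves=[28]):
  L0: [28]
  root=28
After append 6 (leaves=[28, 6]):
  L0: [28, 6]
  L1: h(28,6)=(28*31+6)%997=874 -> [874]
  root=874
After append 98 (leaves=[28, 6, 98]):
  L0: [28, 6, 98]
  L1: h(28,6)=(28*31+6)%997=874 h(98,98)=(98*31+98)%997=145 -> [874, 145]
  L2: h(874,145)=(874*31+145)%997=320 -> [320]
  root=320
After append 65 (leaves=[28, 6, 98, 65]):
  L0: [28, 6, 98, 65]
  L1: h(28,6)=(28*31+6)%997=874 h(98,65)=(98*31+65)%997=112 -> [874, 112]
  L2: h(874,112)=(874*31+112)%997=287 -> [287]
  root=287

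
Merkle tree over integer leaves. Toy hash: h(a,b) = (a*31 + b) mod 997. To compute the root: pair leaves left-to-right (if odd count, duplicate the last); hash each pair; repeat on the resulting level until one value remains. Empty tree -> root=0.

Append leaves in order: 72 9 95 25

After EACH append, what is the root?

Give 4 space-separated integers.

After append 72 (leaves=[72]):
  L0: [72]
  root=72
After append 9 (leaves=[72, 9]):
  L0: [72, 9]
  L1: h(72,9)=(72*31+9)%997=247 -> [247]
  root=247
After append 95 (leaves=[72, 9, 95]):
  L0: [72, 9, 95]
  L1: h(72,9)=(72*31+9)%997=247 h(95,95)=(95*31+95)%997=49 -> [247, 49]
  L2: h(247,49)=(247*31+49)%997=727 -> [727]
  root=727
After append 25 (leaves=[72, 9, 95, 25]):
  L0: [72, 9, 95, 25]
  L1: h(72,9)=(72*31+9)%997=247 h(95,25)=(95*31+25)%997=976 -> [247, 976]
  L2: h(247,976)=(247*31+976)%997=657 -> [657]
  root=657

Answer: 72 247 727 657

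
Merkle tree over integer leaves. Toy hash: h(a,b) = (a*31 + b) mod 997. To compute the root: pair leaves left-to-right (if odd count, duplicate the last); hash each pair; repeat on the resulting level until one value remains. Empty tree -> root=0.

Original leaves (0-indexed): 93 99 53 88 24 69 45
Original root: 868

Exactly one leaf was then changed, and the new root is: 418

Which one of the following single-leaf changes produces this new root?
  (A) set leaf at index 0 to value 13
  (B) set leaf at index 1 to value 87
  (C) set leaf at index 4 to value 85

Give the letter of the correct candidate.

Original leaves: [93, 99, 53, 88, 24, 69, 45]
Target new root: 418
Try each candidate change and compute the resulting root:
Candidate A: set leaf[0] = 13 -> leaves = [13, 99, 53, 88, 24, 69, 45]
  L0: [13, 99, 53, 88, 24, 69, 45]
  L1: h(13,99)=(13*31+99)%997=502 h(53,88)=(53*31+88)%997=734 h(24,69)=(24*31+69)%997=813 h(45,45)=(45*31+45)%997=443 -> [502, 734, 813, 443]
  L2: h(502,734)=(502*31+734)%997=344 h(813,443)=(813*31+443)%997=721 -> [344, 721]
  L3: h(344,721)=(344*31+721)%997=418 -> [418]
  root = 418 == target 418  ** MATCH **
Candidate B: set leaf[1] = 87 -> leaves = [93, 87, 53, 88, 24, 69, 45]
  L0: [93, 87, 53, 88, 24, 69, 45]
  L1: h(93,87)=(93*31+87)%997=976 h(53,88)=(53*31+88)%997=734 h(24,69)=(24*31+69)%997=813 h(45,45)=(45*31+45)%997=443 -> [976, 734, 813, 443]
  L2: h(976,734)=(976*31+734)%997=83 h(813,443)=(813*31+443)%997=721 -> [83, 721]
  L3: h(83,721)=(83*31+721)%997=303 -> [303]
  root = 303 != target 418
Candidate C: set leaf[4] = 85 -> leaves = [93, 99, 53, 88, 85, 69, 45]
  L0: [93, 99, 53, 88, 85, 69, 45]
  L1: h(93,99)=(93*31+99)%997=988 h(53,88)=(53*31+88)%997=734 h(85,69)=(85*31+69)%997=710 h(45,45)=(45*31+45)%997=443 -> [988, 734, 710, 443]
  L2: h(988,734)=(988*31+734)%997=455 h(710,443)=(710*31+443)%997=519 -> [455, 519]
  L3: h(455,519)=(455*31+519)%997=666 -> [666]
  root = 666 != target 418
Candidate A produces the target root.

Answer: A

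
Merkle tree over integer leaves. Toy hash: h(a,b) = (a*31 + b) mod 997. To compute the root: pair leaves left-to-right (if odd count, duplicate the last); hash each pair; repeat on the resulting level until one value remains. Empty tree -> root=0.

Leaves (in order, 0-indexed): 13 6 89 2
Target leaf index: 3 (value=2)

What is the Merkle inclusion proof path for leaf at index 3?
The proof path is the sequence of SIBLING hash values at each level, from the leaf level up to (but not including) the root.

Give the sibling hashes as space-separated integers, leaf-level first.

Answer: 89 409

Derivation:
L0 (leaves): [13, 6, 89, 2], target index=3
L1: h(13,6)=(13*31+6)%997=409 [pair 0] h(89,2)=(89*31+2)%997=767 [pair 1] -> [409, 767]
  Sibling for proof at L0: 89
L2: h(409,767)=(409*31+767)%997=485 [pair 0] -> [485]
  Sibling for proof at L1: 409
Root: 485
Proof path (sibling hashes from leaf to root): [89, 409]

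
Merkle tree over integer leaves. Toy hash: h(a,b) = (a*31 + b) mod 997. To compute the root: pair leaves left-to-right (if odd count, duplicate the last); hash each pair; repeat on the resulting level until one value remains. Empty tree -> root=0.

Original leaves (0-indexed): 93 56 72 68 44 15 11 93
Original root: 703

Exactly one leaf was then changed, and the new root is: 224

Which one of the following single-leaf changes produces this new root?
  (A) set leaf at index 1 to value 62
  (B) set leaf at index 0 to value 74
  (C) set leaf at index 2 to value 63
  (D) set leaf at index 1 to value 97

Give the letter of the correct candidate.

Original leaves: [93, 56, 72, 68, 44, 15, 11, 93]
Target new root: 224
Try each candidate change and compute the resulting root:
Candidate A: set leaf[1] = 62 -> leaves = [93, 62, 72, 68, 44, 15, 11, 93]
  L0: [93, 62, 72, 68, 44, 15, 11, 93]
  L1: h(93,62)=(93*31+62)%997=951 h(72,68)=(72*31+68)%997=306 h(44,15)=(44*31+15)%997=382 h(11,93)=(11*31+93)%997=434 -> [951, 306, 382, 434]
  L2: h(951,306)=(951*31+306)%997=874 h(382,434)=(382*31+434)%997=312 -> [874, 312]
  L3: h(874,312)=(874*31+312)%997=487 -> [487]
  root = 487 != target 224
Candidate B: set leaf[0] = 74 -> leaves = [74, 56, 72, 68, 44, 15, 11, 93]
  L0: [74, 56, 72, 68, 44, 15, 11, 93]
  L1: h(74,56)=(74*31+56)%997=356 h(72,68)=(72*31+68)%997=306 h(44,15)=(44*31+15)%997=382 h(11,93)=(11*31+93)%997=434 -> [356, 306, 382, 434]
  L2: h(356,306)=(356*31+306)%997=375 h(382,434)=(382*31+434)%997=312 -> [375, 312]
  L3: h(375,312)=(375*31+312)%997=970 -> [970]
  root = 970 != target 224
Candidate C: set leaf[2] = 63 -> leaves = [93, 56, 63, 68, 44, 15, 11, 93]
  L0: [93, 56, 63, 68, 44, 15, 11, 93]
  L1: h(93,56)=(93*31+56)%997=945 h(63,68)=(63*31+68)%997=27 h(44,15)=(44*31+15)%997=382 h(11,93)=(11*31+93)%997=434 -> [945, 27, 382, 434]
  L2: h(945,27)=(945*31+27)%997=409 h(382,434)=(382*31+434)%997=312 -> [409, 312]
  L3: h(409,312)=(409*31+312)%997=30 -> [30]
  root = 30 != target 224
Candidate D: set leaf[1] = 97 -> leaves = [93, 97, 72, 68, 44, 15, 11, 93]
  L0: [93, 97, 72, 68, 44, 15, 11, 93]
  L1: h(93,97)=(93*31+97)%997=986 h(72,68)=(72*31+68)%997=306 h(44,15)=(44*31+15)%997=382 h(11,93)=(11*31+93)%997=434 -> [986, 306, 382, 434]
  L2: h(986,306)=(986*31+306)%997=962 h(382,434)=(382*31+434)%997=312 -> [962, 312]
  L3: h(962,312)=(962*31+312)%997=224 -> [224]
  root = 224 == target 224  ** MATCH **
Candidate D produces the target root.

Answer: D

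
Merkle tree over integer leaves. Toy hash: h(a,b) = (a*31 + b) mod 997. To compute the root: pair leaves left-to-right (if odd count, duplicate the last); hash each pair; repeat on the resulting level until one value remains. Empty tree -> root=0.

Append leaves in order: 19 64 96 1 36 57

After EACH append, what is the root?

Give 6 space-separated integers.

Answer: 19 653 384 289 958 633

Derivation:
After append 19 (leaves=[19]):
  L0: [19]
  root=19
After append 64 (leaves=[19, 64]):
  L0: [19, 64]
  L1: h(19,64)=(19*31+64)%997=653 -> [653]
  root=653
After append 96 (leaves=[19, 64, 96]):
  L0: [19, 64, 96]
  L1: h(19,64)=(19*31+64)%997=653 h(96,96)=(96*31+96)%997=81 -> [653, 81]
  L2: h(653,81)=(653*31+81)%997=384 -> [384]
  root=384
After append 1 (leaves=[19, 64, 96, 1]):
  L0: [19, 64, 96, 1]
  L1: h(19,64)=(19*31+64)%997=653 h(96,1)=(96*31+1)%997=983 -> [653, 983]
  L2: h(653,983)=(653*31+983)%997=289 -> [289]
  root=289
After append 36 (leaves=[19, 64, 96, 1, 36]):
  L0: [19, 64, 96, 1, 36]
  L1: h(19,64)=(19*31+64)%997=653 h(96,1)=(96*31+1)%997=983 h(36,36)=(36*31+36)%997=155 -> [653, 983, 155]
  L2: h(653,983)=(653*31+983)%997=289 h(155,155)=(155*31+155)%997=972 -> [289, 972]
  L3: h(289,972)=(289*31+972)%997=958 -> [958]
  root=958
After append 57 (leaves=[19, 64, 96, 1, 36, 57]):
  L0: [19, 64, 96, 1, 36, 57]
  L1: h(19,64)=(19*31+64)%997=653 h(96,1)=(96*31+1)%997=983 h(36,57)=(36*31+57)%997=176 -> [653, 983, 176]
  L2: h(653,983)=(653*31+983)%997=289 h(176,176)=(176*31+176)%997=647 -> [289, 647]
  L3: h(289,647)=(289*31+647)%997=633 -> [633]
  root=633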